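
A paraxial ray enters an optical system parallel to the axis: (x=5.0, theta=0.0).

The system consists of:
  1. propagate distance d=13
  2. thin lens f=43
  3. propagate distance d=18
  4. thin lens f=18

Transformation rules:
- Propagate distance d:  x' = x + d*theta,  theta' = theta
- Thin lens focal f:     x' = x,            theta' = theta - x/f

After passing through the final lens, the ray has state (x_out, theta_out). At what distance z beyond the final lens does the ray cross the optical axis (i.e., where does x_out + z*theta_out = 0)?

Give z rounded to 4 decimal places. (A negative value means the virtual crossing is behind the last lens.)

Answer: 10.4651

Derivation:
Initial: x=5.0000 theta=0.0000
After 1 (propagate distance d=13): x=5.0000 theta=0.0000
After 2 (thin lens f=43): x=5.0000 theta=-5/43 (≈-0.1163)
After 3 (propagate distance d=18): x=125/43 (≈2.9070) theta=-5/43 (≈-0.1163)
After 4 (thin lens f=18): x=125/43 (≈2.9070) theta=-5/18 (≈-0.2778)
z_focus = -x_out/theta_out = -(125/43)/(-5/18) = 450/43 ≈ 10.4651
Rounded to 4 decimal places: z = 10.4651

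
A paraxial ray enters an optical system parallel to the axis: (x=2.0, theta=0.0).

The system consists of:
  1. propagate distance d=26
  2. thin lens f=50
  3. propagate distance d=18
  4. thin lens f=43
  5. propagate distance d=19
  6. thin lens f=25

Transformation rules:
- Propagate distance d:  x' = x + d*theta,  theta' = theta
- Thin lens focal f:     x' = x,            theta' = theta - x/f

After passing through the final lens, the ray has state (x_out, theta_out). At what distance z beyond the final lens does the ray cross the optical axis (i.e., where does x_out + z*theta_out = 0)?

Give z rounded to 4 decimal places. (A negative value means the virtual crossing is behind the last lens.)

Answer: -0.6709

Derivation:
Initial: x=2.0000 theta=0.0000
After 1 (propagate distance d=26): x=2.0000 theta=0.0000
After 2 (thin lens f=50): x=2.0000 theta=-0.0400
After 3 (propagate distance d=18): x=1.2800 theta=-0.0400
After 4 (thin lens f=43): x=1.2800 theta=-3/43 (≈-0.0698)
After 5 (propagate distance d=19): x=-49/1075 (≈-0.0456) theta=-3/43 (≈-0.0698)
After 6 (thin lens f=25): x=-49/1075 (≈-0.0456) theta=-1826/26875 (≈-0.0679)
z_focus = -x_out/theta_out = -(-49/1075)/(-1826/26875) = -1225/1826 ≈ -0.6709
Rounded to 4 decimal places: z = -0.6709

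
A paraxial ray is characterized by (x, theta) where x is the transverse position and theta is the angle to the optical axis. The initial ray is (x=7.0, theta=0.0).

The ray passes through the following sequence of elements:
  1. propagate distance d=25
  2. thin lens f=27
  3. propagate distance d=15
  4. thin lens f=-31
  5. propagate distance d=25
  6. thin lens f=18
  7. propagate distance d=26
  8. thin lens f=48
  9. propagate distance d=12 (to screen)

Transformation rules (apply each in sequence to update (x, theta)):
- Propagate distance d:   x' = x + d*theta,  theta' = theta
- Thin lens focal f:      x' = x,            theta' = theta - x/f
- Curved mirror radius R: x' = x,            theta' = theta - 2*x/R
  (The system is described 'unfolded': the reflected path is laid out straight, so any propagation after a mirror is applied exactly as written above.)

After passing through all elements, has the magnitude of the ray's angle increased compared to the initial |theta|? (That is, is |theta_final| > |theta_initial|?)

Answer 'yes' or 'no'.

Initial: x=7.0000 theta=0.0000
After 1 (propagate distance d=25): x=7.0000 theta=0.0000
After 2 (thin lens f=27): x=7.0000 theta=-7/27 (≈-0.2593)
After 3 (propagate distance d=15): x=28/9 (≈3.1111) theta=-7/27 (≈-0.2593)
After 4 (thin lens f=-31): x=28/9 (≈3.1111) theta=-133/837 (≈-0.1589)
After 5 (propagate distance d=25): x=-721/837 (≈-0.8614) theta=-133/837 (≈-0.1589)
After 6 (thin lens f=18): x=-721/837 (≈-0.8614) theta=-1673/15066 (≈-0.1110)
After 7 (propagate distance d=26): x=-28238/7533 (≈-3.7486) theta=-1673/15066 (≈-0.1110)
After 8 (thin lens f=48): x=-28238/7533 (≈-3.7486) theta=-5957/180792 (≈-0.0329)
After 9 (propagate distance d=12 (to screen)): x=-6937/1674 (≈-4.1440) theta=-5957/180792 (≈-0.0329)
|theta_initial|=0.0000 |theta_final|=5957/180792 (≈0.0329) -> increased

Answer: yes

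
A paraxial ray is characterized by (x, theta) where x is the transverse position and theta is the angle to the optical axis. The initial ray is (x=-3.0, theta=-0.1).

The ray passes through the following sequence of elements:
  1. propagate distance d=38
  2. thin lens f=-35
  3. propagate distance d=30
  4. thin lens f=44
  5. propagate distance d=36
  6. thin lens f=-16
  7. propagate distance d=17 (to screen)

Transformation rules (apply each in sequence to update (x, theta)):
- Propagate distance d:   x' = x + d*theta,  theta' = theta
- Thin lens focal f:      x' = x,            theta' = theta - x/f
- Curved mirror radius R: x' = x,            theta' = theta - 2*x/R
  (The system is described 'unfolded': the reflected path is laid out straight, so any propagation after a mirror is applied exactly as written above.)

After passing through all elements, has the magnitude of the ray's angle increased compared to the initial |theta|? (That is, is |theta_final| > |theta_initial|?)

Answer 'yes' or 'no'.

Initial: x=-3.0000 theta=-0.1000
After 1 (propagate distance d=38): x=-6.8000 theta=-0.1000
After 2 (thin lens f=-35): x=-6.8000 theta=-103/350 (≈-0.2943)
After 3 (propagate distance d=30): x=-547/35 (≈-15.6286) theta=-103/350 (≈-0.2943)
After 4 (thin lens f=44): x=-547/35 (≈-15.6286) theta=67/1100 (≈0.0609)
After 5 (propagate distance d=36): x=-25864/1925 (≈-13.4358) theta=67/1100 (≈0.0609)
After 6 (thin lens f=-16): x=-25864/1925 (≈-13.4358) theta=-5997/7700 (≈-0.7788)
After 7 (propagate distance d=17 (to screen)): x=-41081/1540 (≈-26.6760) theta=-5997/7700 (≈-0.7788)
|theta_initial|=0.1000 |theta_final|=5997/7700 (≈0.7788) -> increased

Answer: yes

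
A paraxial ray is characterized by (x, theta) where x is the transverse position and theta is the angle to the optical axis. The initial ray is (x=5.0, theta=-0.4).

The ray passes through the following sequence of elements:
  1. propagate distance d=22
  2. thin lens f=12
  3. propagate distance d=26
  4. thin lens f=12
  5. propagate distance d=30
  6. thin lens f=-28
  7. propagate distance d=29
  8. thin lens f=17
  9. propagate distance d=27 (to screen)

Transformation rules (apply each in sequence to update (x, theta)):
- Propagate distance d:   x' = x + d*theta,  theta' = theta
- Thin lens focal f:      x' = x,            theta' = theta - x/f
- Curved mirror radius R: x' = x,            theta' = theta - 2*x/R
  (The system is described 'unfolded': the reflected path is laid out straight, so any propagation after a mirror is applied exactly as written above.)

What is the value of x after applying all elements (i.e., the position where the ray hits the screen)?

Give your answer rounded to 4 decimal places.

Initial: x=5.0000 theta=-0.4000
After 1 (propagate distance d=22): x=-3.8000 theta=-0.4000
After 2 (thin lens f=12): x=-3.8000 theta=-1/12 (≈-0.0833)
After 3 (propagate distance d=26): x=-179/30 (≈-5.9667) theta=-1/12 (≈-0.0833)
After 4 (thin lens f=12): x=-179/30 (≈-5.9667) theta=149/360 (≈0.4139)
After 5 (propagate distance d=30): x=6.4500 theta=149/360 (≈0.4139)
After 6 (thin lens f=-28): x=6.4500 theta=3247/5040 (≈0.6442)
After 7 (propagate distance d=29): x=126671/5040 (≈25.1331) theta=3247/5040 (≈0.6442)
After 8 (thin lens f=17): x=126671/5040 (≈25.1331) theta=-1489/1785 (≈-0.8342)
After 9 (propagate distance d=27 (to screen)): x=223663/85680 (≈2.6104) theta=-1489/1785 (≈-0.8342)
Rounded to 4 decimal places: x = 2.6104

Answer: 2.6104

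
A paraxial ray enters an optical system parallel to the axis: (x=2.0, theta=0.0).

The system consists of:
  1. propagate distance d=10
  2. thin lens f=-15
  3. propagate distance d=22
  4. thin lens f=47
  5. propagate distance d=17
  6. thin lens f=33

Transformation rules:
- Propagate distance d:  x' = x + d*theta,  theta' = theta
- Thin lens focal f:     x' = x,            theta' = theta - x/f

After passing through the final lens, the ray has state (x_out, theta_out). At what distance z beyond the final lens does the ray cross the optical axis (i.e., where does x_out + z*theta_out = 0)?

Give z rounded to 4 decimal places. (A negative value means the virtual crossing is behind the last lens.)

Initial: x=2.0000 theta=0.0000
After 1 (propagate distance d=10): x=2.0000 theta=0.0000
After 2 (thin lens f=-15): x=2.0000 theta=2/15 (≈0.1333)
After 3 (propagate distance d=22): x=74/15 (≈4.9333) theta=2/15 (≈0.1333)
After 4 (thin lens f=47): x=74/15 (≈4.9333) theta=4/141 (≈0.0284)
After 5 (propagate distance d=17): x=3818/705 (≈5.4156) theta=4/141 (≈0.0284)
After 6 (thin lens f=33): x=3818/705 (≈5.4156) theta=-3158/23265 (≈-0.1357)
z_focus = -x_out/theta_out = -(3818/705)/(-3158/23265) = 62997/1579 ≈ 39.8968
Rounded to 4 decimal places: z = 39.8968

Answer: 39.8968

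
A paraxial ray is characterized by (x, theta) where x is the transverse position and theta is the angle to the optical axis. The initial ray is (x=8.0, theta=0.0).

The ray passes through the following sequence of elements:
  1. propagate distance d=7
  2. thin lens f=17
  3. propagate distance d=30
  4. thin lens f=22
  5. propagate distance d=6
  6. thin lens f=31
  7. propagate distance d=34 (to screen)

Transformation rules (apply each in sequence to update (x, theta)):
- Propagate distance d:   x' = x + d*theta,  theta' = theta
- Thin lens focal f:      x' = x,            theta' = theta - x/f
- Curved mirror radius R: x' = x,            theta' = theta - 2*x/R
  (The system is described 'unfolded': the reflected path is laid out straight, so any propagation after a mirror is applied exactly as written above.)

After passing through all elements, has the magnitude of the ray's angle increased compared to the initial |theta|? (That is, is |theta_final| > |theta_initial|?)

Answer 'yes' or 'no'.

Answer: yes

Derivation:
Initial: x=8.0000 theta=0.0000
After 1 (propagate distance d=7): x=8.0000 theta=0.0000
After 2 (thin lens f=17): x=8.0000 theta=-8/17 (≈-0.4706)
After 3 (propagate distance d=30): x=-104/17 (≈-6.1176) theta=-8/17 (≈-0.4706)
After 4 (thin lens f=22): x=-104/17 (≈-6.1176) theta=-36/187 (≈-0.1925)
After 5 (propagate distance d=6): x=-80/11 (≈-7.2727) theta=-36/187 (≈-0.1925)
After 6 (thin lens f=31): x=-80/11 (≈-7.2727) theta=244/5797 (≈0.0421)
After 7 (propagate distance d=34 (to screen)): x=-1992/341 (≈-5.8416) theta=244/5797 (≈0.0421)
|theta_initial|=0.0000 |theta_final|=244/5797 (≈0.0421) -> increased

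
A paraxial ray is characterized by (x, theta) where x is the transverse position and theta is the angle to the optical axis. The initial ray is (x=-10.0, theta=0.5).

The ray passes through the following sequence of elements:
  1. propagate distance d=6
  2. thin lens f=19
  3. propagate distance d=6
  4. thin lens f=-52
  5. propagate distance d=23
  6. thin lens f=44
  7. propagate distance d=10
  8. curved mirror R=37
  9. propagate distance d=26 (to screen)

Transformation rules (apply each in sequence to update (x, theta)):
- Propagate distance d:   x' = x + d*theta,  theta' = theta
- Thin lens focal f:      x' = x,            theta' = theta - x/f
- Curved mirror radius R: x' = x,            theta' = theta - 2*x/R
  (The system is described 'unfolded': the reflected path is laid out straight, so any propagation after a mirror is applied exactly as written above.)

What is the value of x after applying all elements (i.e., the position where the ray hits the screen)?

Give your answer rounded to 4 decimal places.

Initial: x=-10.0000 theta=0.5000
After 1 (propagate distance d=6): x=-7.0000 theta=0.5000
After 2 (thin lens f=19): x=-7.0000 theta=33/38 (≈0.8684)
After 3 (propagate distance d=6): x=-34/19 (≈-1.7895) theta=33/38 (≈0.8684)
After 4 (thin lens f=-52): x=-34/19 (≈-1.7895) theta=206/247 (≈0.8340)
After 5 (propagate distance d=23): x=4296/247 (≈17.3927) theta=206/247 (≈0.8340)
After 6 (thin lens f=44): x=4296/247 (≈17.3927) theta=1192/2717 (≈0.4387)
After 7 (propagate distance d=10): x=4552/209 (≈21.7799) theta=1192/2717 (≈0.4387)
After 8 (curved mirror R=37): x=4552/209 (≈21.7799) theta=-74248/100529 (≈-0.7386)
After 9 (propagate distance d=26 (to screen)): x=19928/7733 (≈2.5770) theta=-74248/100529 (≈-0.7386)
Rounded to 4 decimal places: x = 2.5770

Answer: 2.5770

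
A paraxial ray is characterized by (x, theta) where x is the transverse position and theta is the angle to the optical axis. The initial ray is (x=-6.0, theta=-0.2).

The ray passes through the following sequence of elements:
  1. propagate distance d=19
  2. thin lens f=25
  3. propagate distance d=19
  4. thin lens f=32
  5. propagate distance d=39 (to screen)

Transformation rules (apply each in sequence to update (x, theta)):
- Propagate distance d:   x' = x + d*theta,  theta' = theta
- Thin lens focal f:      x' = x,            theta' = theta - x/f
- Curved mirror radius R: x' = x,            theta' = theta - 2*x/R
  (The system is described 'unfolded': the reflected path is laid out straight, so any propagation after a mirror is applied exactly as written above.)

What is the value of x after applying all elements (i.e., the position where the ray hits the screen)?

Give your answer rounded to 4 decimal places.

Initial: x=-6.0000 theta=-0.2000
After 1 (propagate distance d=19): x=-9.8000 theta=-0.2000
After 2 (thin lens f=25): x=-9.8000 theta=0.1920
After 3 (propagate distance d=19): x=-6.1520 theta=0.1920
After 4 (thin lens f=32): x=-6.1520 theta=1537/4000 (≈0.3843)
After 5 (propagate distance d=39 (to screen)): x=7067/800 (≈8.8338) theta=1537/4000 (≈0.3843)
Rounded to 4 decimal places: x = 8.8338

Answer: 8.8338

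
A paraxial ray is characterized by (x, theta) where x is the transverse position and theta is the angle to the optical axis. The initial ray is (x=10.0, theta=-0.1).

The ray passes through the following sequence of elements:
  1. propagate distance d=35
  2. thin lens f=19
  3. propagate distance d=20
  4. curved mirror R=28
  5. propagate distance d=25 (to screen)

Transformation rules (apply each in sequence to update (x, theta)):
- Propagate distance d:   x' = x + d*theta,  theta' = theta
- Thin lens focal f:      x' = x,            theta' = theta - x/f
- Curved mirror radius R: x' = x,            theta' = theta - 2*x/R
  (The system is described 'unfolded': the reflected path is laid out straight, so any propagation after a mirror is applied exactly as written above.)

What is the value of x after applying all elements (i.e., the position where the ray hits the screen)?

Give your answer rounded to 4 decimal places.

Answer: -9.2124

Derivation:
Initial: x=10.0000 theta=-0.1000
After 1 (propagate distance d=35): x=6.5000 theta=-0.1000
After 2 (thin lens f=19): x=6.5000 theta=-42/95 (≈-0.4421)
After 3 (propagate distance d=20): x=-89/38 (≈-2.3421) theta=-42/95 (≈-0.4421)
After 4 (curved mirror R=28): x=-89/38 (≈-2.3421) theta=-731/2660 (≈-0.2748)
After 5 (propagate distance d=25 (to screen)): x=-4901/532 (≈-9.2124) theta=-731/2660 (≈-0.2748)
Rounded to 4 decimal places: x = -9.2124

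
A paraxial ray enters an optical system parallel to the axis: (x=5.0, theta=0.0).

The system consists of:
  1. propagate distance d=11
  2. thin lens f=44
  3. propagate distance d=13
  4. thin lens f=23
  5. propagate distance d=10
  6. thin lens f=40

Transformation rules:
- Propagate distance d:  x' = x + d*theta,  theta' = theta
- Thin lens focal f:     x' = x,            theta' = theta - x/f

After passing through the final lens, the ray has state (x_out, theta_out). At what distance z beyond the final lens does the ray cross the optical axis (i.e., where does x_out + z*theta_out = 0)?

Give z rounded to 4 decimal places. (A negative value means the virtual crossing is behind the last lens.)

Answer: 2.9661

Derivation:
Initial: x=5.0000 theta=0.0000
After 1 (propagate distance d=11): x=5.0000 theta=0.0000
After 2 (thin lens f=44): x=5.0000 theta=-5/44 (≈-0.1136)
After 3 (propagate distance d=13): x=155/44 (≈3.5227) theta=-5/44 (≈-0.1136)
After 4 (thin lens f=23): x=155/44 (≈3.5227) theta=-135/506 (≈-0.2668)
After 5 (propagate distance d=10): x=865/1012 (≈0.8547) theta=-135/506 (≈-0.2668)
After 6 (thin lens f=40): x=865/1012 (≈0.8547) theta=-2333/8096 (≈-0.2882)
z_focus = -x_out/theta_out = -(865/1012)/(-2333/8096) = 6920/2333 ≈ 2.9661
Rounded to 4 decimal places: z = 2.9661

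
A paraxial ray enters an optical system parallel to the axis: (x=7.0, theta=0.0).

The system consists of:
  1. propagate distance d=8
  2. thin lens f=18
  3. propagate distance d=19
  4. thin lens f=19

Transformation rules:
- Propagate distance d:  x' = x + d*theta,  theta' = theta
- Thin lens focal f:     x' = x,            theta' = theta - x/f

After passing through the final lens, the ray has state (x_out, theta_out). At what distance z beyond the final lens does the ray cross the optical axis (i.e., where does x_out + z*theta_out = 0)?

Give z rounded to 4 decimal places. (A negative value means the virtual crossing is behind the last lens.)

Initial: x=7.0000 theta=0.0000
After 1 (propagate distance d=8): x=7.0000 theta=0.0000
After 2 (thin lens f=18): x=7.0000 theta=-7/18 (≈-0.3889)
After 3 (propagate distance d=19): x=-7/18 (≈-0.3889) theta=-7/18 (≈-0.3889)
After 4 (thin lens f=19): x=-7/18 (≈-0.3889) theta=-7/19 (≈-0.3684)
z_focus = -x_out/theta_out = -(-7/18)/(-7/19) = -19/18 ≈ -1.0556
Rounded to 4 decimal places: z = -1.0556

Answer: -1.0556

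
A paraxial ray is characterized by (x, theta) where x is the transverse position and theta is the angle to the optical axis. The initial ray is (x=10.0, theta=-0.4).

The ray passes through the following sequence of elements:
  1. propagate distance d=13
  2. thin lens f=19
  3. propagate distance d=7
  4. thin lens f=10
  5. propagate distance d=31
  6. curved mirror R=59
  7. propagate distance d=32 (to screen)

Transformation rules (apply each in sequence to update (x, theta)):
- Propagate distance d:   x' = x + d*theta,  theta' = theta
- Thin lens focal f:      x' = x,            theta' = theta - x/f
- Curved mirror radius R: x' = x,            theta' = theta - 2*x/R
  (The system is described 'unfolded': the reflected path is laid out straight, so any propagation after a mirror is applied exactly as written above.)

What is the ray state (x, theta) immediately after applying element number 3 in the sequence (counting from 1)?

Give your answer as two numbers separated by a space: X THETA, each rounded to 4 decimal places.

Answer: 0.2316 -0.6526

Derivation:
Initial: x=10.0000 theta=-0.4000
After 1 (propagate distance d=13): x=4.8000 theta=-0.4000
After 2 (thin lens f=19): x=4.8000 theta=-62/95 (≈-0.6526)
After 3 (propagate distance d=7): x=22/95 (≈0.2316) theta=-62/95 (≈-0.6526)
Rounded to 4 decimal places: x = 0.2316, theta = -0.6526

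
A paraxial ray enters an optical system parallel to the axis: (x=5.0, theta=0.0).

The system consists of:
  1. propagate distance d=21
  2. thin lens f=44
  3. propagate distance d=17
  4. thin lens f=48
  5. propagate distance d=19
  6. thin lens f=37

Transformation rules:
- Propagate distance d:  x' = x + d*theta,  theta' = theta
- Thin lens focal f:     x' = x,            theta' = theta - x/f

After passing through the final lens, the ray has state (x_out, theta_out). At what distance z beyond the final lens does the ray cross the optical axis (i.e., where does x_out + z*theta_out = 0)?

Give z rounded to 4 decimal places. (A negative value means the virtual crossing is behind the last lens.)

Answer: -1.8039

Derivation:
Initial: x=5.0000 theta=0.0000
After 1 (propagate distance d=21): x=5.0000 theta=0.0000
After 2 (thin lens f=44): x=5.0000 theta=-5/44 (≈-0.1136)
After 3 (propagate distance d=17): x=135/44 (≈3.0682) theta=-5/44 (≈-0.1136)
After 4 (thin lens f=48): x=135/44 (≈3.0682) theta=-125/704 (≈-0.1776)
After 5 (propagate distance d=19): x=-215/704 (≈-0.3054) theta=-125/704 (≈-0.1776)
After 6 (thin lens f=37): x=-215/704 (≈-0.3054) theta=-2205/13024 (≈-0.1693)
z_focus = -x_out/theta_out = -(-215/704)/(-2205/13024) = -1591/882 ≈ -1.8039
Rounded to 4 decimal places: z = -1.8039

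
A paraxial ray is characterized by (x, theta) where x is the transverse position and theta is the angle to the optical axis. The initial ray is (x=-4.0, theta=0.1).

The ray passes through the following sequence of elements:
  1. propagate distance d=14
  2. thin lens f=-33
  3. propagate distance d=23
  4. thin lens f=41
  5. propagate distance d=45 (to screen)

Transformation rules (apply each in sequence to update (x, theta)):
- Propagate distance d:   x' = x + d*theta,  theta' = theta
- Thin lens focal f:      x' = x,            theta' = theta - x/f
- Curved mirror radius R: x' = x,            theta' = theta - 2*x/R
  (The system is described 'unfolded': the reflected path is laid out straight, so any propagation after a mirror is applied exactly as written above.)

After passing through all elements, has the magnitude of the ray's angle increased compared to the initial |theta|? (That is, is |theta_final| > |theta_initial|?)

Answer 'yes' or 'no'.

Answer: no

Derivation:
Initial: x=-4.0000 theta=0.1000
After 1 (propagate distance d=14): x=-2.6000 theta=0.1000
After 2 (thin lens f=-33): x=-2.6000 theta=7/330 (≈0.0212)
After 3 (propagate distance d=23): x=-697/330 (≈-2.1121) theta=7/330 (≈0.0212)
After 4 (thin lens f=41): x=-697/330 (≈-2.1121) theta=4/55 (≈0.0727)
After 5 (propagate distance d=45 (to screen)): x=383/330 (≈1.1606) theta=4/55 (≈0.0727)
|theta_initial|=0.1000 |theta_final|=4/55 (≈0.0727) -> not increased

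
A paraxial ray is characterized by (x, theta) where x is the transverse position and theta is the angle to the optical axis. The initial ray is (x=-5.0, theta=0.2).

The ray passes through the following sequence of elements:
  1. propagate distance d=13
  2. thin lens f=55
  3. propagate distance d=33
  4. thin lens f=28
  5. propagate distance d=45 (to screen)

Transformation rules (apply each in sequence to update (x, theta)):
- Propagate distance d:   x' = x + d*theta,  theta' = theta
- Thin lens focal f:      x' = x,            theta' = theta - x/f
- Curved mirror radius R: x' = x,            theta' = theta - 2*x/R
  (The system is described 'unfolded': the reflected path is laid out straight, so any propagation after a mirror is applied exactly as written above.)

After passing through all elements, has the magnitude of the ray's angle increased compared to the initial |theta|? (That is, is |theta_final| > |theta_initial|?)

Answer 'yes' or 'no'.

Initial: x=-5.0000 theta=0.2000
After 1 (propagate distance d=13): x=-2.4000 theta=0.2000
After 2 (thin lens f=55): x=-2.4000 theta=67/275 (≈0.2436)
After 3 (propagate distance d=33): x=5.6400 theta=67/275 (≈0.2436)
After 4 (thin lens f=28): x=5.6400 theta=13/308 (≈0.0422)
After 5 (propagate distance d=45 (to screen)): x=58053/7700 (≈7.5394) theta=13/308 (≈0.0422)
|theta_initial|=0.2000 |theta_final|=13/308 (≈0.0422) -> not increased

Answer: no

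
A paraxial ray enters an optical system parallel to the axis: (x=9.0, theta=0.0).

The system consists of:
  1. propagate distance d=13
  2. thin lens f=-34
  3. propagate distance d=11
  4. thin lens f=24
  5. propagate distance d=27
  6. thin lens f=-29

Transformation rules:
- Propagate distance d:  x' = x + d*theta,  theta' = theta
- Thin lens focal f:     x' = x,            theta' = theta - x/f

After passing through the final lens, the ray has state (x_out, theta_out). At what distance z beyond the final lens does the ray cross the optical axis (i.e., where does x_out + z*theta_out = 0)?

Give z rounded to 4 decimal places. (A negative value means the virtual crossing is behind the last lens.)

Answer: 154.9688

Derivation:
Initial: x=9.0000 theta=0.0000
After 1 (propagate distance d=13): x=9.0000 theta=0.0000
After 2 (thin lens f=-34): x=9.0000 theta=9/34 (≈0.2647)
After 3 (propagate distance d=11): x=405/34 (≈11.9118) theta=9/34 (≈0.2647)
After 4 (thin lens f=24): x=405/34 (≈11.9118) theta=-63/272 (≈-0.2316)
After 5 (propagate distance d=27): x=1539/272 (≈5.6581) theta=-63/272 (≈-0.2316)
After 6 (thin lens f=-29): x=1539/272 (≈5.6581) theta=-18/493 (≈-0.0365)
z_focus = -x_out/theta_out = -(1539/272)/(-18/493) = 4959/32 ≈ 154.9688
Rounded to 4 decimal places: z = 154.9688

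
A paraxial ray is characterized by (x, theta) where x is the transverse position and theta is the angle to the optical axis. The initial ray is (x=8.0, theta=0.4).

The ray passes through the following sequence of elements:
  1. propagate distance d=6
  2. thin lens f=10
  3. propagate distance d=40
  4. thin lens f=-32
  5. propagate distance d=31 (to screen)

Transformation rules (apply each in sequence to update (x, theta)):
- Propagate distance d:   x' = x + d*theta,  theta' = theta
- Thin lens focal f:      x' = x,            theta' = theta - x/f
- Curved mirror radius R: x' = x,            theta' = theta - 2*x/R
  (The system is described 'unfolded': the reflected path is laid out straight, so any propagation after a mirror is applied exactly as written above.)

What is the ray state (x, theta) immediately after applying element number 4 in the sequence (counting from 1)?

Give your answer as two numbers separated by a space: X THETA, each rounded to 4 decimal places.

Answer: -15.2000 -1.1150

Derivation:
Initial: x=8.0000 theta=0.4000
After 1 (propagate distance d=6): x=10.4000 theta=0.4000
After 2 (thin lens f=10): x=10.4000 theta=-0.6400
After 3 (propagate distance d=40): x=-15.2000 theta=-0.6400
After 4 (thin lens f=-32): x=-15.2000 theta=-1.1150
Rounded to 4 decimal places: x = -15.2000, theta = -1.1150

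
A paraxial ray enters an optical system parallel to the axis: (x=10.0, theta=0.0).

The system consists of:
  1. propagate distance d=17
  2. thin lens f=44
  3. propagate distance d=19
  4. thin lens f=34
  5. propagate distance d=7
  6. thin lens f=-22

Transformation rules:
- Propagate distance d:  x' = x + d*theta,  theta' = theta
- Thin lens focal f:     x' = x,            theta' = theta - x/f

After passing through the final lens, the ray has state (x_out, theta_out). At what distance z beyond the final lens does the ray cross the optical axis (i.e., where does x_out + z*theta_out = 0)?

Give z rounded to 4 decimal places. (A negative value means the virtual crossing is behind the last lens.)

Initial: x=10.0000 theta=0.0000
After 1 (propagate distance d=17): x=10.0000 theta=0.0000
After 2 (thin lens f=44): x=10.0000 theta=-5/22 (≈-0.2273)
After 3 (propagate distance d=19): x=125/22 (≈5.6818) theta=-5/22 (≈-0.2273)
After 4 (thin lens f=34): x=125/22 (≈5.6818) theta=-295/748 (≈-0.3944)
After 5 (propagate distance d=7): x=2185/748 (≈2.9211) theta=-295/748 (≈-0.3944)
After 6 (thin lens f=-22): x=2185/748 (≈2.9211) theta=-4305/16456 (≈-0.2616)
z_focus = -x_out/theta_out = -(2185/748)/(-4305/16456) = 9614/861 ≈ 11.1661
Rounded to 4 decimal places: z = 11.1661

Answer: 11.1661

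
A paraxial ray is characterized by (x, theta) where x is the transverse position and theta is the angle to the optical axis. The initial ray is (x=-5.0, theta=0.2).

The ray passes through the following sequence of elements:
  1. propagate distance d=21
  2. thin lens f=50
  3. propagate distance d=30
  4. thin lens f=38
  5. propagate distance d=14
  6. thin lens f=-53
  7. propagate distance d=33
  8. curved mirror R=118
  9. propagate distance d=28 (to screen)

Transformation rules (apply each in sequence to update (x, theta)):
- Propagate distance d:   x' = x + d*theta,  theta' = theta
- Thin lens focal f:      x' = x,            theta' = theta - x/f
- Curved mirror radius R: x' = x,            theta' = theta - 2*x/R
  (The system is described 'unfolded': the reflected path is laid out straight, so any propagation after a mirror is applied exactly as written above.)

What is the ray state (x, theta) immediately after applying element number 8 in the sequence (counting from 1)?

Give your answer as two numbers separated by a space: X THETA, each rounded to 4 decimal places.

Answer: 12.9232 -0.0278

Derivation:
Initial: x=-5.0000 theta=0.2000
After 1 (propagate distance d=21): x=-0.8000 theta=0.2000
After 2 (thin lens f=50): x=-0.8000 theta=0.2160
After 3 (propagate distance d=30): x=5.6800 theta=0.2160
After 4 (thin lens f=38): x=5.6800 theta=158/2375 (≈0.0665)
After 5 (propagate distance d=14): x=15702/2375 (≈6.6114) theta=158/2375 (≈0.0665)
After 6 (thin lens f=-53): x=15702/2375 (≈6.6114) theta=24076/125875 (≈0.1913)
After 7 (propagate distance d=33): x=1626714/125875 (≈12.9232) theta=24076/125875 (≈0.1913)
After 8 (curved mirror R=118): x=1626714/125875 (≈12.9232) theta=-41246/1485325 (≈-0.0278)
Rounded to 4 decimal places: x = 12.9232, theta = -0.0278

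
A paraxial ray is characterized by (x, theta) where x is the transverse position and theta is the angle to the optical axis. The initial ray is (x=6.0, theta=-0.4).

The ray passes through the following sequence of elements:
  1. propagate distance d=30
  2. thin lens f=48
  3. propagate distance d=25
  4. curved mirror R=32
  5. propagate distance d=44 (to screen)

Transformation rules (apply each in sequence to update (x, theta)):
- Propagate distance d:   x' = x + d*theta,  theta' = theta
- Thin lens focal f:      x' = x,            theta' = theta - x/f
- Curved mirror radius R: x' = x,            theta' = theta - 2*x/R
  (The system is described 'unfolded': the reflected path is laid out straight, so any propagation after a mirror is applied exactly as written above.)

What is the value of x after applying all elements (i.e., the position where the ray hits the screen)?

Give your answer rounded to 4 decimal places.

Answer: 10.4313

Derivation:
Initial: x=6.0000 theta=-0.4000
After 1 (propagate distance d=30): x=-6.0000 theta=-0.4000
After 2 (thin lens f=48): x=-6.0000 theta=-0.2750
After 3 (propagate distance d=25): x=-12.8750 theta=-0.2750
After 4 (curved mirror R=32): x=-12.8750 theta=339/640 (≈0.5297)
After 5 (propagate distance d=44 (to screen)): x=1669/160 (≈10.4313) theta=339/640 (≈0.5297)
Rounded to 4 decimal places: x = 10.4313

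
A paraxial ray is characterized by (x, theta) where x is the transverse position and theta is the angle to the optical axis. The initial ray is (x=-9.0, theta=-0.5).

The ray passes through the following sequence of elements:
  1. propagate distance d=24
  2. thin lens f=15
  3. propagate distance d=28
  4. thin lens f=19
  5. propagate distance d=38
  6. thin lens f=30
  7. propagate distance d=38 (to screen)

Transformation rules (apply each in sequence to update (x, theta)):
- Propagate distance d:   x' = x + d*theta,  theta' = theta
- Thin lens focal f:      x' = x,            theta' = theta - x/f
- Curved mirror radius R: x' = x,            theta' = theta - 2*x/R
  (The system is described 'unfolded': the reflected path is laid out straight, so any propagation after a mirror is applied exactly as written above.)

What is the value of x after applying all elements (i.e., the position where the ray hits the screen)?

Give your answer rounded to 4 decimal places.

Initial: x=-9.0000 theta=-0.5000
After 1 (propagate distance d=24): x=-21.0000 theta=-0.5000
After 2 (thin lens f=15): x=-21.0000 theta=0.9000
After 3 (propagate distance d=28): x=4.2000 theta=0.9000
After 4 (thin lens f=19): x=4.2000 theta=129/190 (≈0.6789)
After 5 (propagate distance d=38): x=30.0000 theta=129/190 (≈0.6789)
After 6 (thin lens f=30): x=30.0000 theta=-61/190 (≈-0.3211)
After 7 (propagate distance d=38 (to screen)): x=17.8000 theta=-61/190 (≈-0.3211)
Rounded to 4 decimal places: x = 17.8000

Answer: 17.8000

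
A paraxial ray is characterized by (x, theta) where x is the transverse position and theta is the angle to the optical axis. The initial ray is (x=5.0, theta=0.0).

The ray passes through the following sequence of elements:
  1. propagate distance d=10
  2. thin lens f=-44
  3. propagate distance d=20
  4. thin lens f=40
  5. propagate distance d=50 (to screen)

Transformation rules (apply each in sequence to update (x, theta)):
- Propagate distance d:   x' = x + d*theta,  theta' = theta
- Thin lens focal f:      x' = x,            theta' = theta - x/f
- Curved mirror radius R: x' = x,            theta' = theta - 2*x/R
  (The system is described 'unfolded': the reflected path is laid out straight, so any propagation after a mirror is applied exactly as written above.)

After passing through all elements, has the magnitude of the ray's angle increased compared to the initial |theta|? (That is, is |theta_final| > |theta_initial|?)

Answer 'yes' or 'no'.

Answer: yes

Derivation:
Initial: x=5.0000 theta=0.0000
After 1 (propagate distance d=10): x=5.0000 theta=0.0000
After 2 (thin lens f=-44): x=5.0000 theta=5/44 (≈0.1136)
After 3 (propagate distance d=20): x=80/11 (≈7.2727) theta=5/44 (≈0.1136)
After 4 (thin lens f=40): x=80/11 (≈7.2727) theta=-3/44 (≈-0.0682)
After 5 (propagate distance d=50 (to screen)): x=85/22 (≈3.8636) theta=-3/44 (≈-0.0682)
|theta_initial|=0.0000 |theta_final|=3/44 (≈0.0682) -> increased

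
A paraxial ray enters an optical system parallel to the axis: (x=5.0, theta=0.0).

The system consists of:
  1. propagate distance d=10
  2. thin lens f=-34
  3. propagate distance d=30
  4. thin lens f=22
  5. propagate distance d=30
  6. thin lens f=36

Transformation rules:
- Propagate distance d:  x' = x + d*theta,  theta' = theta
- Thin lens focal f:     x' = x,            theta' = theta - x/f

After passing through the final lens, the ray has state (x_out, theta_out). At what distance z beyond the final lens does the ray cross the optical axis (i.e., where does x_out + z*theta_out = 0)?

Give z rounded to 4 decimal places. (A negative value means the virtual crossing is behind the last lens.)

Initial: x=5.0000 theta=0.0000
After 1 (propagate distance d=10): x=5.0000 theta=0.0000
After 2 (thin lens f=-34): x=5.0000 theta=5/34 (≈0.1471)
After 3 (propagate distance d=30): x=160/17 (≈9.4118) theta=5/34 (≈0.1471)
After 4 (thin lens f=22): x=160/17 (≈9.4118) theta=-105/374 (≈-0.2807)
After 5 (propagate distance d=30): x=185/187 (≈0.9893) theta=-105/374 (≈-0.2807)
After 6 (thin lens f=36): x=185/187 (≈0.9893) theta=-2075/6732 (≈-0.3082)
z_focus = -x_out/theta_out = -(185/187)/(-2075/6732) = 1332/415 ≈ 3.2096
Rounded to 4 decimal places: z = 3.2096

Answer: 3.2096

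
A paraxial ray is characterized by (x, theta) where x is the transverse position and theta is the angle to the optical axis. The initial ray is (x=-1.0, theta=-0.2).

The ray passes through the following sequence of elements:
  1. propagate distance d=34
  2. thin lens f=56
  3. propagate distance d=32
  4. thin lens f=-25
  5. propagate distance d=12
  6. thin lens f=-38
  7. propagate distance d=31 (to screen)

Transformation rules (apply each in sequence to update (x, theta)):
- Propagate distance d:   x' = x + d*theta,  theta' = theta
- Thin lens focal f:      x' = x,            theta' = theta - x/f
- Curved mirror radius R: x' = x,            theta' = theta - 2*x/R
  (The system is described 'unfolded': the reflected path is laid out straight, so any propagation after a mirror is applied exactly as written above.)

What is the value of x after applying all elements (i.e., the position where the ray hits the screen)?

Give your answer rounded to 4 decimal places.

Initial: x=-1.0000 theta=-0.2000
After 1 (propagate distance d=34): x=-7.8000 theta=-0.2000
After 2 (thin lens f=56): x=-7.8000 theta=-17/280 (≈-0.0607)
After 3 (propagate distance d=32): x=-341/35 (≈-9.7429) theta=-17/280 (≈-0.0607)
After 4 (thin lens f=-25): x=-341/35 (≈-9.7429) theta=-3153/7000 (≈-0.4504)
After 5 (propagate distance d=12): x=-15.1480 theta=-3153/7000 (≈-0.4504)
After 6 (thin lens f=-38): x=-15.1480 theta=-4517/5320 (≈-0.8491)
After 7 (propagate distance d=31 (to screen)): x=-5515359/133000 (≈-41.4689) theta=-4517/5320 (≈-0.8491)
Rounded to 4 decimal places: x = -41.4689

Answer: -41.4689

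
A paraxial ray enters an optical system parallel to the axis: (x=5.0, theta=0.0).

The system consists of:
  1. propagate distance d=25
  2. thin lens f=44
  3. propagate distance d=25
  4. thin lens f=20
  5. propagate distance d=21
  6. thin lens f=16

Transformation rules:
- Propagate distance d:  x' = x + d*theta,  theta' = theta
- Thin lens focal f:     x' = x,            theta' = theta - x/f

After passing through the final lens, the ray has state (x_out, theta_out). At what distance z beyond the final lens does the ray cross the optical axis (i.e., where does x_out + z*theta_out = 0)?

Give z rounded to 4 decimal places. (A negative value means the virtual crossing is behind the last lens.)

Initial: x=5.0000 theta=0.0000
After 1 (propagate distance d=25): x=5.0000 theta=0.0000
After 2 (thin lens f=44): x=5.0000 theta=-5/44 (≈-0.1136)
After 3 (propagate distance d=25): x=95/44 (≈2.1591) theta=-5/44 (≈-0.1136)
After 4 (thin lens f=20): x=95/44 (≈2.1591) theta=-39/176 (≈-0.2216)
After 5 (propagate distance d=21): x=-439/176 (≈-2.4943) theta=-39/176 (≈-0.2216)
After 6 (thin lens f=16): x=-439/176 (≈-2.4943) theta=-185/2816 (≈-0.0657)
z_focus = -x_out/theta_out = -(-439/176)/(-185/2816) = -7024/185 ≈ -37.9676
Rounded to 4 decimal places: z = -37.9676

Answer: -37.9676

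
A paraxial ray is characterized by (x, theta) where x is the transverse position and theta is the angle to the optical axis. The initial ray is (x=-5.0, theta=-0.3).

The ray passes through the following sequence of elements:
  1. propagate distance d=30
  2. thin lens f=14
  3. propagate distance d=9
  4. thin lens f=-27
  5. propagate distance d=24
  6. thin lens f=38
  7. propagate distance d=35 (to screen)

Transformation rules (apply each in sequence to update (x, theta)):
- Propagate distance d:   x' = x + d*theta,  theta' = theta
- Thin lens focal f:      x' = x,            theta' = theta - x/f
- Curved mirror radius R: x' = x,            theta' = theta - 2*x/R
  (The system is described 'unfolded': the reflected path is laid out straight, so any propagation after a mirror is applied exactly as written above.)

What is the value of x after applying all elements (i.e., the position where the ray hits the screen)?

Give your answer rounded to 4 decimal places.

Answer: 14.6966

Derivation:
Initial: x=-5.0000 theta=-0.3000
After 1 (propagate distance d=30): x=-14.0000 theta=-0.3000
After 2 (thin lens f=14): x=-14.0000 theta=0.7000
After 3 (propagate distance d=9): x=-7.7000 theta=0.7000
After 4 (thin lens f=-27): x=-7.7000 theta=56/135 (≈0.4148)
After 5 (propagate distance d=24): x=203/90 (≈2.2556) theta=56/135 (≈0.4148)
After 6 (thin lens f=38): x=203/90 (≈2.2556) theta=3647/10260 (≈0.3555)
After 7 (propagate distance d=35 (to screen)): x=150787/10260 (≈14.6966) theta=3647/10260 (≈0.3555)
Rounded to 4 decimal places: x = 14.6966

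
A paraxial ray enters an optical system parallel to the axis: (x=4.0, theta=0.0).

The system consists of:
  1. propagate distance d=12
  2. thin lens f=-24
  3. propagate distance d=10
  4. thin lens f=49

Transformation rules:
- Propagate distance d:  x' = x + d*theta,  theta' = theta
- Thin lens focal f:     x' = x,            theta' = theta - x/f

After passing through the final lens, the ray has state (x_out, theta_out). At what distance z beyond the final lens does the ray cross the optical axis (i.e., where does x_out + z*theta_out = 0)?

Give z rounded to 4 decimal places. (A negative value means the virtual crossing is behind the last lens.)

Answer: -111.0667

Derivation:
Initial: x=4.0000 theta=0.0000
After 1 (propagate distance d=12): x=4.0000 theta=0.0000
After 2 (thin lens f=-24): x=4.0000 theta=1/6 (≈0.1667)
After 3 (propagate distance d=10): x=17/3 (≈5.6667) theta=1/6 (≈0.1667)
After 4 (thin lens f=49): x=17/3 (≈5.6667) theta=5/98 (≈0.0510)
z_focus = -x_out/theta_out = -(17/3)/(5/98) = -1666/15 ≈ -111.0667
Rounded to 4 decimal places: z = -111.0667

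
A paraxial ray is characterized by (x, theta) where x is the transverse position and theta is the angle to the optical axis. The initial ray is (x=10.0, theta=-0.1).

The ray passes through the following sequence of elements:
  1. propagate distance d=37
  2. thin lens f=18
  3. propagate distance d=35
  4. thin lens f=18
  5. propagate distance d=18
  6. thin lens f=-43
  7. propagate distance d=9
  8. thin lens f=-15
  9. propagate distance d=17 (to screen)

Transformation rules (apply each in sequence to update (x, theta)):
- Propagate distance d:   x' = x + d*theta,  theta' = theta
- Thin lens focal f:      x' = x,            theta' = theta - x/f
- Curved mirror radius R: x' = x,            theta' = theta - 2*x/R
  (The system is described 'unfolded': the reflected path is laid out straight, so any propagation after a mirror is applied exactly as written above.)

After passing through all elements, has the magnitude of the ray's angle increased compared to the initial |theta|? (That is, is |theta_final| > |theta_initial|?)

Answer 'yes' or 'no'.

Answer: yes

Derivation:
Initial: x=10.0000 theta=-0.1000
After 1 (propagate distance d=37): x=6.3000 theta=-0.1000
After 2 (thin lens f=18): x=6.3000 theta=-0.4500
After 3 (propagate distance d=35): x=-9.4500 theta=-0.4500
After 4 (thin lens f=18): x=-9.4500 theta=0.0750
After 5 (propagate distance d=18): x=-8.1000 theta=0.0750
After 6 (thin lens f=-43): x=-8.1000 theta=-39/344 (≈-0.1134)
After 7 (propagate distance d=9): x=-15687/1720 (≈-9.1203) theta=-39/344 (≈-0.1134)
After 8 (thin lens f=-15): x=-15687/1720 (≈-9.1203) theta=-1551/2150 (≈-0.7214)
After 9 (propagate distance d=17 (to screen)): x=-183903/8600 (≈-21.3841) theta=-1551/2150 (≈-0.7214)
|theta_initial|=0.1000 |theta_final|=1551/2150 (≈0.7214) -> increased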